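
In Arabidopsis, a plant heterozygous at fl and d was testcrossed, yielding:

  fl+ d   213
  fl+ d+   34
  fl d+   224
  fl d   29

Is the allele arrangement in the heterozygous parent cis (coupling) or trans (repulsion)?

trans

The two most frequent classes are fl+ d (213) and fl d+ (224); these are the parental (non-recombinant) types.
So the F1 carried fl+ d on one chromosome and fl d+ on the other — the recessive alleles are on opposite chromosomes (trans / repulsion).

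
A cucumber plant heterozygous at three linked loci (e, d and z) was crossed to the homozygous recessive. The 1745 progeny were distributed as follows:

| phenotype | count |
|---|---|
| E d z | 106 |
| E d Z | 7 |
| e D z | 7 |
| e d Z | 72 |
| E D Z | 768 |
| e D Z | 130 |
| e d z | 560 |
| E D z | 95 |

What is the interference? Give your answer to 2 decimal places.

0.46

The two most frequent reciprocal classes, E D Z and e d z, are the parental types, so the F1 was E D Z / e d z.
The two rarest classes, E d Z and e D z, are the double crossovers. Comparing them with the parentals, only the d allele has switched, so d is the middle locus and the order is e – d – z.
e–d: (236 + 14)/1745 = 0.1433; d–z: (167 + 14)/1745 = 0.1037.
Expected DCO frequency = 0.1433 × 0.1037 ≈ 0.01486; observed = 14/1745 ≈ 0.00802.
Coefficient of coincidence = 0.00802/0.01486 ≈ 0.54; interference = 1 − 0.54 = 0.46.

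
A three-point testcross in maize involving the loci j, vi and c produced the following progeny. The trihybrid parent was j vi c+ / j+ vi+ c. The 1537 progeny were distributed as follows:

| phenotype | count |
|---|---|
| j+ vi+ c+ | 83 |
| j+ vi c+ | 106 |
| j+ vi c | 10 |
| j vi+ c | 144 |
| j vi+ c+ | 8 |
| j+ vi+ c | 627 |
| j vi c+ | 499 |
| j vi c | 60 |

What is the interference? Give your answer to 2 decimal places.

0.36

The two rarest classes, j vi+ c+ and j+ vi c, are the double crossovers. Comparing them with the parentals, only the vi allele has switched, so vi is the middle locus and the order is j – vi – c.
j–vi: (250 + 18)/1537 = 0.1744; vi–c: (143 + 18)/1537 = 0.1047.
Expected DCO frequency = 0.1744 × 0.1047 ≈ 0.01826; observed = 18/1537 ≈ 0.01171.
Coefficient of coincidence = 0.01171/0.01826 ≈ 0.64; interference = 1 − 0.64 = 0.36.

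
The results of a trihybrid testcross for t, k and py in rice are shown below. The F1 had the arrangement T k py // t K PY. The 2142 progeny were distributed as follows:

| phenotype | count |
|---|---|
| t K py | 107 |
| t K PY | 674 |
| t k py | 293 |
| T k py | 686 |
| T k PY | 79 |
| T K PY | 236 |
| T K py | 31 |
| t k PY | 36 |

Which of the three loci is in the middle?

k

The two rarest classes, T K py and t k PY, are the double crossovers. Comparing them with the parentals, only the k allele has switched, so k is the middle locus and the order is py – k – t.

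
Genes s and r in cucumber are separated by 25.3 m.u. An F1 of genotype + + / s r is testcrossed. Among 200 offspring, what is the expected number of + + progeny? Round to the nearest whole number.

A map distance of 25.3 m.u. corresponds to a recombination frequency of 0.253.
The F1 is + + / s r, so + + is a parental gamete class with expected frequency (1 − r)/2 = 0.747/2 = 0.3735.
Expected number = 0.3735 × 200 = 74.70 ≈ 75.

75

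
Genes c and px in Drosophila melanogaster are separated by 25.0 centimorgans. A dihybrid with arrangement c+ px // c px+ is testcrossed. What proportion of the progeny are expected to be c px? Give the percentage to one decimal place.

12.5%

A map distance of 25.0 centimorgans corresponds to a recombination frequency of 0.250.
The F1 is c+ px / c px+, so c px is a recombinant gamete class with expected frequency r/2 = 0.250/2 = 0.1250.
That is 0.1250 = 12.5% of the progeny.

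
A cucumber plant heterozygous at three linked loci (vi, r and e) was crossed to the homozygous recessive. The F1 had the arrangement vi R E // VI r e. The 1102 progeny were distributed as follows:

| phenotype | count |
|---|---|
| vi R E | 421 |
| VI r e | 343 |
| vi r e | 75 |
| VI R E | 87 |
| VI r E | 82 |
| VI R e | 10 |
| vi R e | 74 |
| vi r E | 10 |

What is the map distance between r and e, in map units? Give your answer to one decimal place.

The two rarest classes, vi r E and VI R e, are the double crossovers. Comparing them with the parentals, only the r allele has switched, so r is the middle locus and the order is vi – r – e.
Crossovers in the r–e interval produce the single-crossover classes vi R e and VI r E (74 + 82 = 156) plus the double crossovers (20).
RF(r–e) = (156 + 20) / 1102 = 176/1102 = 0.1597 → 16.0 map units.

16.0 map units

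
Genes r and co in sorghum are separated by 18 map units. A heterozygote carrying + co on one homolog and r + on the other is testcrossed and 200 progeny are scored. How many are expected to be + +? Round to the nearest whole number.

A map distance of 18 map units corresponds to a recombination frequency of 0.180.
The F1 is + co / r +, so + + is a recombinant gamete class with expected frequency r/2 = 0.180/2 = 0.0900.
Expected number = 0.0900 × 200 = 18.00 ≈ 18.

18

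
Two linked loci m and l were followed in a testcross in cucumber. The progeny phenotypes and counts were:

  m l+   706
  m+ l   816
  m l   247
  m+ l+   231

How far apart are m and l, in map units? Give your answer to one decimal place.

The two most frequent classes, m+ l (816) and m l+ (706), are the parental types, so the F1 was m+ l / m l+.
The recombinant classes are m+ l+ and m l: 231 + 247 = 478.
Recombination frequency = 478/2000 = 0.2390 ≈ 23.9%, i.e. 23.9 map units.

23.9 map units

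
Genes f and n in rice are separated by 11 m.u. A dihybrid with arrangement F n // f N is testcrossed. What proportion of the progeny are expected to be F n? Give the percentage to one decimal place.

44.5%

A map distance of 11 m.u. corresponds to a recombination frequency of 0.110.
The F1 is F n / f N, so F n is a parental gamete class with expected frequency (1 − r)/2 = 0.890/2 = 0.4450.
That is 0.4450 = 44.5% of the progeny.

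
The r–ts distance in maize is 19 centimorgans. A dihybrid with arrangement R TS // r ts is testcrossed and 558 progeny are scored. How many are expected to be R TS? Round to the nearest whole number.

226

A map distance of 19 centimorgans corresponds to a recombination frequency of 0.190.
The F1 is R TS / r ts, so R TS is a parental gamete class with expected frequency (1 − r)/2 = 0.810/2 = 0.4050.
Expected number = 0.4050 × 558 = 225.99 ≈ 226.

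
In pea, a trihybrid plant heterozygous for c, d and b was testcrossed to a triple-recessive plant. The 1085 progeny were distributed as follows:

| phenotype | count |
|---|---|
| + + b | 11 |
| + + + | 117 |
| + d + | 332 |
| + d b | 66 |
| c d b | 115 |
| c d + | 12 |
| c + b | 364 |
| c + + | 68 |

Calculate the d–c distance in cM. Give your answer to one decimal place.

The two most frequent reciprocal classes, c + b and + d +, are the parental types, so the F1 was c + b / + d +.
The two rarest classes, + + b and c d +, are the double crossovers. Comparing them with the parentals, only the c allele has switched, so c is the middle locus and the order is d – c – b.
Crossovers in the d–c interval produce the single-crossover classes c d b and + + + (115 + 117 = 232) plus the double crossovers (23).
RF(d–c) = (232 + 23) / 1085 = 255/1085 = 0.2350 → 23.5 cM.

23.5 cM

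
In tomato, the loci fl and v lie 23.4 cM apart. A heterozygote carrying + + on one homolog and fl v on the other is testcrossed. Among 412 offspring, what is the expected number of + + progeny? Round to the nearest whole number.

A map distance of 23.4 cM corresponds to a recombination frequency of 0.234.
The F1 is + + / fl v, so + + is a parental gamete class with expected frequency (1 − r)/2 = 0.766/2 = 0.3830.
Expected number = 0.3830 × 412 = 157.80 ≈ 158.

158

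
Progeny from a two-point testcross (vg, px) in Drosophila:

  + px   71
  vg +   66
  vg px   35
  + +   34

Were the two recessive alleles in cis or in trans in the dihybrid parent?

The two most frequent classes are + px (71) and vg + (66); these are the parental (non-recombinant) types.
So the F1 carried + px on one chromosome and vg + on the other — the recessive alleles are on opposite chromosomes (trans / repulsion).

trans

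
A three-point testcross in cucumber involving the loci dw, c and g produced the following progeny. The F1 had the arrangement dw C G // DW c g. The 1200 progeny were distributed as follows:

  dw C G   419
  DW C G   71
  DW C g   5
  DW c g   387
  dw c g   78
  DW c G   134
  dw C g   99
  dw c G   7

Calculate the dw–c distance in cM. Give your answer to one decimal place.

13.4 cM

The two rarest classes, dw c G and DW C g, are the double crossovers. Comparing them with the parentals, only the c allele has switched, so c is the middle locus and the order is dw – c – g.
Crossovers in the dw–c interval produce the single-crossover classes DW C G and dw c g (71 + 78 = 149) plus the double crossovers (12).
RF(dw–c) = (149 + 12) / 1200 = 161/1200 = 0.1342 → 13.4 cM.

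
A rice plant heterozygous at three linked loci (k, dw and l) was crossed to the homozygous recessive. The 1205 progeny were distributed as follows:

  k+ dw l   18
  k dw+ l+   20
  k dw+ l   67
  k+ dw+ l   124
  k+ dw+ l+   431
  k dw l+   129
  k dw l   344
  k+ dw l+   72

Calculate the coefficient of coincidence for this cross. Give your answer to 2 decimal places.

0.89

The two most frequent reciprocal classes, k dw l and k+ dw+ l+, are the parental types, so the F1 was k dw l / k+ dw+ l+.
The two rarest classes, k+ dw l and k dw+ l+, are the double crossovers. Comparing them with the parentals, only the k allele has switched, so k is the middle locus and the order is l – k – dw.
l–k: (253 + 38)/1205 = 0.2415; k–dw: (139 + 38)/1205 = 0.1469.
Expected DCO frequency = 0.2415 × 0.1469 ≈ 0.03548; observed = 38/1205 ≈ 0.03154.
Coefficient of coincidence = 0.03154/0.03548 ≈ 0.89.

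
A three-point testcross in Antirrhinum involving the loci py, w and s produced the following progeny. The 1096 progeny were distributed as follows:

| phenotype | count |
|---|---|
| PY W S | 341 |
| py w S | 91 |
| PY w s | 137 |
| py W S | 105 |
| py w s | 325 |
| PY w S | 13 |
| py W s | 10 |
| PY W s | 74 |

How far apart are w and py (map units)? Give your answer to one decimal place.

24.2 map units

The two most frequent reciprocal classes, py w s and PY W S, are the parental types, so the F1 was py w s / PY W S.
The two rarest classes, py W s and PY w S, are the double crossovers. Comparing them with the parentals, only the w allele has switched, so w is the middle locus and the order is py – w – s.
Crossovers in the py–w interval produce the single-crossover classes PY w s and py W S (137 + 105 = 242) plus the double crossovers (23).
RF(py–w) = (242 + 23) / 1096 = 265/1096 = 0.2418 → 24.2 map units.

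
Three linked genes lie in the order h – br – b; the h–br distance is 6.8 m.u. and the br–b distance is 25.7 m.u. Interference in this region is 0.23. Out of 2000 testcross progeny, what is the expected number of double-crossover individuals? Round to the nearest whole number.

27

Map distances give recombination frequencies of 0.068 and 0.257 for the two intervals.
With interference 0.23 (so coincidence = 0.77), expected double-crossover frequency = 0.068 × 0.257 × 0.77 = 0.01346.
Expected number = 0.01346 × 2000 = 26.91 ≈ 27.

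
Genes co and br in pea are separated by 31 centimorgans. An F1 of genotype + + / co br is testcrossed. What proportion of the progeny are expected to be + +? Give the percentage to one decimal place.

A map distance of 31 centimorgans corresponds to a recombination frequency of 0.310.
The F1 is + + / co br, so + + is a parental gamete class with expected frequency (1 − r)/2 = 0.690/2 = 0.3450.
That is 0.3450 = 34.5% of the progeny.

34.5%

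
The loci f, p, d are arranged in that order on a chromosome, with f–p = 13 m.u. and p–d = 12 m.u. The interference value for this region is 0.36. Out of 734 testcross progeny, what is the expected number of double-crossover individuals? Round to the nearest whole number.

7

Map distances give recombination frequencies of 0.130 and 0.120 for the two intervals.
With interference 0.36 (so coincidence = 0.64), expected double-crossover frequency = 0.130 × 0.120 × 0.64 = 0.00998.
Expected number = 0.00998 × 734 = 7.33 ≈ 7.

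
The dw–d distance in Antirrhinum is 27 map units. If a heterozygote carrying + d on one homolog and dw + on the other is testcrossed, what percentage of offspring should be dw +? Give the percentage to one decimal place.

A map distance of 27 map units corresponds to a recombination frequency of 0.270.
The F1 is + d / dw +, so dw + is a parental gamete class with expected frequency (1 − r)/2 = 0.730/2 = 0.3650.
That is 0.3650 = 36.5% of the progeny.

36.5%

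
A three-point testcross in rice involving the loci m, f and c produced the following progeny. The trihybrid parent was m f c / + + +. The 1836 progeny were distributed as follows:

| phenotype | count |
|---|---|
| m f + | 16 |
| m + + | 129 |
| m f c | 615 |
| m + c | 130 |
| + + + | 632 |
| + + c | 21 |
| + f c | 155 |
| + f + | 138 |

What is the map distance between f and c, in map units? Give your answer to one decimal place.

16.6 map units

The two rarest classes, m f + and + + c, are the double crossovers. Comparing them with the parentals, only the c allele has switched, so c is the middle locus and the order is f – c – m.
Crossovers in the f–c interval produce the single-crossover classes m + c and + f + (130 + 138 = 268) plus the double crossovers (37).
RF(f–c) = (268 + 37) / 1836 = 305/1836 = 0.1661 → 16.6 map units.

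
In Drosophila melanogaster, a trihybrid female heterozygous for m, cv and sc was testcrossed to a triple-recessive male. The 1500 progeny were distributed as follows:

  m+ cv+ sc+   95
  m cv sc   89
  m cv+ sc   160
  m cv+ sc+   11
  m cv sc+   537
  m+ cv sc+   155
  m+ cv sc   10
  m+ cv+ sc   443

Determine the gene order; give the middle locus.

cv

The two most frequent reciprocal classes, m+ cv+ sc and m cv sc+, are the parental types, so the F1 was m+ cv+ sc / m cv sc+.
The two rarest classes, m+ cv sc and m cv+ sc+, are the double crossovers. Comparing them with the parentals, only the cv allele has switched, so cv is the middle locus and the order is sc – cv – m.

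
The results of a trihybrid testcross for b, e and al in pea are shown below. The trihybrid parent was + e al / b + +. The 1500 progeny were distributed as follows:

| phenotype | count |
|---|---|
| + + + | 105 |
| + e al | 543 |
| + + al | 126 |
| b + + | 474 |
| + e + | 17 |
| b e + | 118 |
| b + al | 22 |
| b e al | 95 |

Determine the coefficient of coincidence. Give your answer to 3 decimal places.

0.865

The two rarest classes, + e + and b + al, are the double crossovers. Comparing them with the parentals, only the al allele has switched, so al is the middle locus and the order is b – al – e.
b–al: (200 + 39)/1500 = 0.1593; al–e: (244 + 39)/1500 = 0.1887.
Expected DCO frequency = 0.1593 × 0.1887 ≈ 0.03006; observed = 39/1500 ≈ 0.02600.
Coefficient of coincidence = 0.02600/0.03006 ≈ 0.865.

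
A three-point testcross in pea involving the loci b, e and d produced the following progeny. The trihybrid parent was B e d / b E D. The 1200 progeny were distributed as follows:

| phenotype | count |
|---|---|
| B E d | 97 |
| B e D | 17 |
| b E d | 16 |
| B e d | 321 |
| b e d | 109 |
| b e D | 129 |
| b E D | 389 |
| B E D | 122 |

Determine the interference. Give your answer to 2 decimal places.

0.42

The two rarest classes, B e D and b E d, are the double crossovers. Comparing them with the parentals, only the d allele has switched, so d is the middle locus and the order is e – d – b.
e–d: (226 + 33)/1200 = 0.2158; d–b: (231 + 33)/1200 = 0.2200.
Expected DCO frequency = 0.2158 × 0.2200 ≈ 0.04748; observed = 33/1200 ≈ 0.02750.
Coefficient of coincidence = 0.02750/0.04748 ≈ 0.58; interference = 1 − 0.58 = 0.42.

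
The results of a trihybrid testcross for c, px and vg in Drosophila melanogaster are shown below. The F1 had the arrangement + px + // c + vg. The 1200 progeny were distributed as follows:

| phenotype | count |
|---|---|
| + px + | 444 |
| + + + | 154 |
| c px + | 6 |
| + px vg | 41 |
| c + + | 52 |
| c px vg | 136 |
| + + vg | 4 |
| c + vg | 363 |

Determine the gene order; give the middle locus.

The two rarest classes, c px + and + + vg, are the double crossovers. Comparing them with the parentals, only the c allele has switched, so c is the middle locus and the order is vg – c – px.

c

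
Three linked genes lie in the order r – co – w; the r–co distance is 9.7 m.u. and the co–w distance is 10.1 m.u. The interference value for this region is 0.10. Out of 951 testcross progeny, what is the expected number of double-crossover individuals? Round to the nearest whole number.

8

Map distances give recombination frequencies of 0.097 and 0.101 for the two intervals.
With interference 0.10 (so coincidence = 0.90), expected double-crossover frequency = 0.097 × 0.101 × 0.90 = 0.00882.
Expected number = 0.00882 × 951 = 8.39 ≈ 8.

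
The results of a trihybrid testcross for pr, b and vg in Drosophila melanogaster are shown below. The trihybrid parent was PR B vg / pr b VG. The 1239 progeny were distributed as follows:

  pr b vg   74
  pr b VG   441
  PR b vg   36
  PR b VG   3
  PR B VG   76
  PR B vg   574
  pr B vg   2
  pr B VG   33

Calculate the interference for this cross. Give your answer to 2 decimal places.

0.46

The two rarest classes, pr B vg and PR b VG, are the double crossovers. Comparing them with the parentals, only the pr allele has switched, so pr is the middle locus and the order is vg – pr – b.
vg–pr: (150 + 5)/1239 = 0.1251; pr–b: (69 + 5)/1239 = 0.0597.
Expected DCO frequency = 0.1251 × 0.0597 ≈ 0.00747; observed = 5/1239 ≈ 0.00404.
Coefficient of coincidence = 0.00404/0.00747 ≈ 0.54; interference = 1 − 0.54 = 0.46.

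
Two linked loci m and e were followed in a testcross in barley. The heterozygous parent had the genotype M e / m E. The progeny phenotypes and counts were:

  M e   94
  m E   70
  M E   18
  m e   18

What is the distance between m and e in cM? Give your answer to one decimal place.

18.0 cM

The recombinant classes are M E and m e: 18 + 18 = 36.
Recombination frequency = 36/200 = 0.1800 ≈ 18.0%, i.e. 18.0 cM.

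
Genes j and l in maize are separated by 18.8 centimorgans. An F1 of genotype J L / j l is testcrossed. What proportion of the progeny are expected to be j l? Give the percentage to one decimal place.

A map distance of 18.8 centimorgans corresponds to a recombination frequency of 0.188.
The F1 is J L / j l, so j l is a parental gamete class with expected frequency (1 − r)/2 = 0.812/2 = 0.4060.
That is 0.4060 = 40.6% of the progeny.

40.6%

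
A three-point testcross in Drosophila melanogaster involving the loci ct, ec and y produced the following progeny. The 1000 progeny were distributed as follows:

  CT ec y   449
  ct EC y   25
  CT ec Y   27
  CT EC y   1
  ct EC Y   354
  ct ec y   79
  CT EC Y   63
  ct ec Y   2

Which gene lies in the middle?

The two most frequent reciprocal classes, ct EC Y and CT ec y, are the parental types, so the F1 was ct EC Y / CT ec y.
The two rarest classes, ct ec Y and CT EC y, are the double crossovers. Comparing them with the parentals, only the ec allele has switched, so ec is the middle locus and the order is ct – ec – y.

ec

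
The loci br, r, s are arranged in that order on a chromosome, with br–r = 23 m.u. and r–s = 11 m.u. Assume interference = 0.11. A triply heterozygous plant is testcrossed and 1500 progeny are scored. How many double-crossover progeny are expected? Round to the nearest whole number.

Map distances give recombination frequencies of 0.230 and 0.110 for the two intervals.
With interference 0.11 (so coincidence = 0.89), expected double-crossover frequency = 0.230 × 0.110 × 0.89 = 0.02252.
Expected number = 0.02252 × 1500 = 33.78 ≈ 34.

34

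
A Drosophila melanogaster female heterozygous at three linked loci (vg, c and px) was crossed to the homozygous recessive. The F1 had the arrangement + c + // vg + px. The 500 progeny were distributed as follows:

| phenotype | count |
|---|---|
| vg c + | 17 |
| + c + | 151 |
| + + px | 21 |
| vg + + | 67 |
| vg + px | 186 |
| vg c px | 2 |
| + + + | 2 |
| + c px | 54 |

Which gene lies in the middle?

c

The two rarest classes, + + + and vg c px, are the double crossovers. Comparing them with the parentals, only the c allele has switched, so c is the middle locus and the order is px – c – vg.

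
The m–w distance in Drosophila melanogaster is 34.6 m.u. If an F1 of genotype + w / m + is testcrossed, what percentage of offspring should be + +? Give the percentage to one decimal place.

A map distance of 34.6 m.u. corresponds to a recombination frequency of 0.346.
The F1 is + w / m +, so + + is a recombinant gamete class with expected frequency r/2 = 0.346/2 = 0.1730.
That is 0.1730 = 17.3% of the progeny.

17.3%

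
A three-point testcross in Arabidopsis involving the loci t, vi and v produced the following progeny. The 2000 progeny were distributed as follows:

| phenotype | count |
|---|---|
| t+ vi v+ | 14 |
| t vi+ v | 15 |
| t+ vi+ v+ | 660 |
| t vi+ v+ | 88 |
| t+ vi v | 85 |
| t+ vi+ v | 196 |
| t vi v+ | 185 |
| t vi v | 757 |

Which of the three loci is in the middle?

The two most frequent reciprocal classes, t+ vi+ v+ and t vi v, are the parental types, so the F1 was t+ vi+ v+ / t vi v.
The two rarest classes, t+ vi v+ and t vi+ v, are the double crossovers. Comparing them with the parentals, only the vi allele has switched, so vi is the middle locus and the order is v – vi – t.

vi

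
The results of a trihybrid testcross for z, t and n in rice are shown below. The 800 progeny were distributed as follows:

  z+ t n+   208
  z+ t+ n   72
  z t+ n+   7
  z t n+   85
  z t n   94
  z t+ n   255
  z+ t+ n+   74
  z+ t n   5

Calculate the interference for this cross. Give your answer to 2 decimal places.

0.68

The two most frequent reciprocal classes, z t+ n and z+ t n+, are the parental types, so the F1 was z t+ n / z+ t n+.
The two rarest classes, z t+ n+ and z+ t n, are the double crossovers. Comparing them with the parentals, only the n allele has switched, so n is the middle locus and the order is t – n – z.
t–n: (168 + 12)/800 = 0.2250; n–z: (157 + 12)/800 = 0.2112.
Expected DCO frequency = 0.2250 × 0.2112 ≈ 0.04752; observed = 12/800 ≈ 0.01500.
Coefficient of coincidence = 0.01500/0.04752 ≈ 0.32; interference = 1 − 0.32 = 0.68.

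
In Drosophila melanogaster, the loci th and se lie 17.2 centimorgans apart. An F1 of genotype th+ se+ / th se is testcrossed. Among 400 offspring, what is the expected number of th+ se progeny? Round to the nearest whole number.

A map distance of 17.2 centimorgans corresponds to a recombination frequency of 0.172.
The F1 is th+ se+ / th se, so th+ se is a recombinant gamete class with expected frequency r/2 = 0.172/2 = 0.0860.
Expected number = 0.0860 × 400 = 34.40 ≈ 34.

34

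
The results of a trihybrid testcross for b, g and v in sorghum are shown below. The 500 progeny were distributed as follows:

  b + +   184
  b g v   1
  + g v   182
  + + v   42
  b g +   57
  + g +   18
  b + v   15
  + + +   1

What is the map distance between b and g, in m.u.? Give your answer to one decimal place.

20.2 m.u.

The two most frequent reciprocal classes, + g v and b + +, are the parental types, so the F1 was + g v / b + +.
The two rarest classes, b g v and + + +, are the double crossovers. Comparing them with the parentals, only the b allele has switched, so b is the middle locus and the order is v – b – g.
Crossovers in the b–g interval produce the single-crossover classes + + v and b g + (42 + 57 = 99) plus the double crossovers (2).
RF(b–g) = (99 + 2) / 500 = 101/500 = 0.2020 → 20.2 m.u.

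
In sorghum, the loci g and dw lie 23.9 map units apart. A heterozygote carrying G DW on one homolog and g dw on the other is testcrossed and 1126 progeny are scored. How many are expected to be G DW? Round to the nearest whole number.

A map distance of 23.9 map units corresponds to a recombination frequency of 0.239.
The F1 is G DW / g dw, so G DW is a parental gamete class with expected frequency (1 − r)/2 = 0.761/2 = 0.3805.
Expected number = 0.3805 × 1126 = 428.44 ≈ 428.

428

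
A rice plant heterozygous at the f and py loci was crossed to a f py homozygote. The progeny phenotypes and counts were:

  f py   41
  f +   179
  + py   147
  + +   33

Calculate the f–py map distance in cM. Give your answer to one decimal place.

18.5 cM

The two most frequent classes, + py (147) and f + (179), are the parental types, so the F1 was + py / f +.
The recombinant classes are + + and f py: 33 + 41 = 74.
Recombination frequency = 74/400 = 0.1850 ≈ 18.5%, i.e. 18.5 cM.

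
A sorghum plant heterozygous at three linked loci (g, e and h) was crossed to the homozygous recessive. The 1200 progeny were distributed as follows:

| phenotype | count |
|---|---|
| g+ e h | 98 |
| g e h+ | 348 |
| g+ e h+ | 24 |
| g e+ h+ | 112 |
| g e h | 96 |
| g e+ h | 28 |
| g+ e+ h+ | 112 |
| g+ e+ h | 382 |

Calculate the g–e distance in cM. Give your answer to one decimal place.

The two most frequent reciprocal classes, g e h+ and g+ e+ h, are the parental types, so the F1 was g e h+ / g+ e+ h.
The two rarest classes, g+ e h+ and g e+ h, are the double crossovers. Comparing them with the parentals, only the g allele has switched, so g is the middle locus and the order is e – g – h.
Crossovers in the e–g interval produce the single-crossover classes g e+ h+ and g+ e h (112 + 98 = 210) plus the double crossovers (52).
RF(e–g) = (210 + 52) / 1200 = 262/1200 = 0.2183 → 21.8 cM.

21.8 cM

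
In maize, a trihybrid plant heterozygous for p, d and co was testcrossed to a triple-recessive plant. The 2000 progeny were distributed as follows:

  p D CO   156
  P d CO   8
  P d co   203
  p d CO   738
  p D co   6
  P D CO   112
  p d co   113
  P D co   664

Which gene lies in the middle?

The two most frequent reciprocal classes, P D co and p d CO, are the parental types, so the F1 was P D co / p d CO.
The two rarest classes, p D co and P d CO, are the double crossovers. Comparing them with the parentals, only the p allele has switched, so p is the middle locus and the order is co – p – d.

p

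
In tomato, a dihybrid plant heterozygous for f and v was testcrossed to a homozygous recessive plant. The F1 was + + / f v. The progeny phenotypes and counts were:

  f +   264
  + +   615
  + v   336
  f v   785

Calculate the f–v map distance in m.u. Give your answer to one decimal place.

The recombinant classes are + v and f +: 336 + 264 = 600.
Recombination frequency = 600/2000 = 0.3000 ≈ 30.0%, i.e. 30.0 m.u.

30.0 m.u.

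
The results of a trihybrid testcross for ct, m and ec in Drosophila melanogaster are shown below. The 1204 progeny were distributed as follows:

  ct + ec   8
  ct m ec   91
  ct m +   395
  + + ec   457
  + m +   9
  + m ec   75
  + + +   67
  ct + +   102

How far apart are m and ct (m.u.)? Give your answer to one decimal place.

16.1 m.u.

The two most frequent reciprocal classes, + + ec and ct m +, are the parental types, so the F1 was + + ec / ct m +.
The two rarest classes, ct + ec and + m +, are the double crossovers. Comparing them with the parentals, only the ct allele has switched, so ct is the middle locus and the order is m – ct – ec.
Crossovers in the m–ct interval produce the single-crossover classes + m ec and ct + + (75 + 102 = 177) plus the double crossovers (17).
RF(m–ct) = (177 + 17) / 1204 = 194/1204 = 0.1611 → 16.1 m.u.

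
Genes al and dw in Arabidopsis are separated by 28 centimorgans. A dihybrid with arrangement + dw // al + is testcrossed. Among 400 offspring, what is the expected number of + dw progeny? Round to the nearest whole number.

144

A map distance of 28 centimorgans corresponds to a recombination frequency of 0.280.
The F1 is + dw / al +, so + dw is a parental gamete class with expected frequency (1 − r)/2 = 0.720/2 = 0.3600.
Expected number = 0.3600 × 400 = 144.00 ≈ 144.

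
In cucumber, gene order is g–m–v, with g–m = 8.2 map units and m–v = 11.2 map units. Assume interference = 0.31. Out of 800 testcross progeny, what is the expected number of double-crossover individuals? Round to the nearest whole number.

5

Map distances give recombination frequencies of 0.082 and 0.112 for the two intervals.
With interference 0.31 (so coincidence = 0.69), expected double-crossover frequency = 0.082 × 0.112 × 0.69 = 0.00634.
Expected number = 0.00634 × 800 = 5.07 ≈ 5.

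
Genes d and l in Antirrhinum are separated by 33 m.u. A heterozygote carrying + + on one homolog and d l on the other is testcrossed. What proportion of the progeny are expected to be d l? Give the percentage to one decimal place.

A map distance of 33 m.u. corresponds to a recombination frequency of 0.330.
The F1 is + + / d l, so d l is a parental gamete class with expected frequency (1 − r)/2 = 0.670/2 = 0.3350.
That is 0.3350 = 33.5% of the progeny.

33.5%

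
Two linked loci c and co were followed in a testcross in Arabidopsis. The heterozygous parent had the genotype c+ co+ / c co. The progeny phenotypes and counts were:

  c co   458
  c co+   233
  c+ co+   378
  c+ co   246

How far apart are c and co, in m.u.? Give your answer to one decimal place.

36.4 m.u.

The recombinant classes are c+ co and c co+: 246 + 233 = 479.
Recombination frequency = 479/1315 = 0.3643 ≈ 36.4%, i.e. 36.4 m.u.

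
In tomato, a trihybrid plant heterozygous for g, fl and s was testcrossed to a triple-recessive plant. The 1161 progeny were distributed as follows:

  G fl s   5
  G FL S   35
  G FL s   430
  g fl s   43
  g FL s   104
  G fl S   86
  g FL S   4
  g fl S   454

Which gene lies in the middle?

The two most frequent reciprocal classes, g fl S and G FL s, are the parental types, so the F1 was g fl S / G FL s.
The two rarest classes, g FL S and G fl s, are the double crossovers. Comparing them with the parentals, only the fl allele has switched, so fl is the middle locus and the order is g – fl – s.

fl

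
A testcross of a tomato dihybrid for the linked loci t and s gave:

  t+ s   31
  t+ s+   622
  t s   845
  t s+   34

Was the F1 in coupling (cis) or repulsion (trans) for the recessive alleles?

cis

The two most frequent classes are t+ s+ (622) and t s (845); these are the parental (non-recombinant) types.
So the F1 carried t+ s+ on one chromosome and t s on the other — the recessive alleles are on the same chromosome (cis / coupling).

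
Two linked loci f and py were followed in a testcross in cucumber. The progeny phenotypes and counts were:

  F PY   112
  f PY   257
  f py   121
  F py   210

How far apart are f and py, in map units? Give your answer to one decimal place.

The two most frequent classes, F py (210) and f PY (257), are the parental types, so the F1 was F py / f PY.
The recombinant classes are F PY and f py: 112 + 121 = 233.
Recombination frequency = 233/700 = 0.3329 ≈ 33.3%, i.e. 33.3 map units.

33.3 map units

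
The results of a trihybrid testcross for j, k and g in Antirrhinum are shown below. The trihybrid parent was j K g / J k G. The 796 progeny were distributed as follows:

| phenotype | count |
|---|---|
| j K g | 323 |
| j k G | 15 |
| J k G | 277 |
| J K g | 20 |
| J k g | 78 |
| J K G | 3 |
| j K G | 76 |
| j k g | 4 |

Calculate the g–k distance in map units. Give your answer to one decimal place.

20.2 map units

The two rarest classes, j k g and J K G, are the double crossovers. Comparing them with the parentals, only the k allele has switched, so k is the middle locus and the order is g – k – j.
Crossovers in the g–k interval produce the single-crossover classes j K G and J k g (76 + 78 = 154) plus the double crossovers (7).
RF(g–k) = (154 + 7) / 796 = 161/796 = 0.2023 → 20.2 map units.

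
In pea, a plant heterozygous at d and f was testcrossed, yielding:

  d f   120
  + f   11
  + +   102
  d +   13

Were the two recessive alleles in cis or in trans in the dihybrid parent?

cis

The two most frequent classes are + + (102) and d f (120); these are the parental (non-recombinant) types.
So the F1 carried + + on one chromosome and d f on the other — the recessive alleles are on the same chromosome (cis / coupling).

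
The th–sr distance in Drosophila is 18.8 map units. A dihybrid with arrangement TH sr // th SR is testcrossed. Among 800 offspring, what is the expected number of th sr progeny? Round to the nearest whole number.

75

A map distance of 18.8 map units corresponds to a recombination frequency of 0.188.
The F1 is TH sr / th SR, so th sr is a recombinant gamete class with expected frequency r/2 = 0.188/2 = 0.0940.
Expected number = 0.0940 × 800 = 75.20 ≈ 75.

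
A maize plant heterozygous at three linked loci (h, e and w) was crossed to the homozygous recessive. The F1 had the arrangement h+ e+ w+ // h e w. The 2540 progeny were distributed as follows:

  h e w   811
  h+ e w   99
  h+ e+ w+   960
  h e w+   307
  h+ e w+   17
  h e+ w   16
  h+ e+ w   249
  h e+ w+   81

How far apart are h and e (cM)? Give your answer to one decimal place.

The two rarest classes, h+ e w+ and h e+ w, are the double crossovers. Comparing them with the parentals, only the e allele has switched, so e is the middle locus and the order is w – e – h.
Crossovers in the e–h interval produce the single-crossover classes h e+ w+ and h+ e w (81 + 99 = 180) plus the double crossovers (33).
RF(e–h) = (180 + 33) / 2540 = 213/2540 = 0.0839 → 8.4 cM.

8.4 cM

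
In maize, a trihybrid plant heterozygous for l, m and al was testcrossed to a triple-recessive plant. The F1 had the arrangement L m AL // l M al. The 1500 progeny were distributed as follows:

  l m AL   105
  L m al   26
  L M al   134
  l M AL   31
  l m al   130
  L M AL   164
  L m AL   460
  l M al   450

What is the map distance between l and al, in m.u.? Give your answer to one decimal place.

The two rarest classes, L m al and l M AL, are the double crossovers. Comparing them with the parentals, only the al allele has switched, so al is the middle locus and the order is l – al – m.
Crossovers in the l–al interval produce the single-crossover classes l m AL and L M al (105 + 134 = 239) plus the double crossovers (57).
RF(l–al) = (239 + 57) / 1500 = 296/1500 = 0.1973 → 19.7 m.u.

19.7 m.u.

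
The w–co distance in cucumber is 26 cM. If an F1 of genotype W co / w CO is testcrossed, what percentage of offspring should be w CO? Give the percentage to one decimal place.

A map distance of 26 cM corresponds to a recombination frequency of 0.260.
The F1 is W co / w CO, so w CO is a parental gamete class with expected frequency (1 − r)/2 = 0.740/2 = 0.3700.
That is 0.3700 = 37.0% of the progeny.

37.0%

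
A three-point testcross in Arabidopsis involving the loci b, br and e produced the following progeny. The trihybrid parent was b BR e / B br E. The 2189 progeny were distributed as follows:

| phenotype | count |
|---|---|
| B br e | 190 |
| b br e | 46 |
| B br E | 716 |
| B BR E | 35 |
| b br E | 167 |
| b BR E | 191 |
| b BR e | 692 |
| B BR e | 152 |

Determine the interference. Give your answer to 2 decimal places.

The two rarest classes, b br e and B BR E, are the double crossovers. Comparing them with the parentals, only the br allele has switched, so br is the middle locus and the order is b – br – e.
b–br: (319 + 81)/2189 = 0.1827; br–e: (381 + 81)/2189 = 0.2111.
Expected DCO frequency = 0.1827 × 0.2111 ≈ 0.03857; observed = 81/2189 ≈ 0.03700.
Coefficient of coincidence = 0.03700/0.03857 ≈ 0.96; interference = 1 − 0.96 = 0.04.

0.04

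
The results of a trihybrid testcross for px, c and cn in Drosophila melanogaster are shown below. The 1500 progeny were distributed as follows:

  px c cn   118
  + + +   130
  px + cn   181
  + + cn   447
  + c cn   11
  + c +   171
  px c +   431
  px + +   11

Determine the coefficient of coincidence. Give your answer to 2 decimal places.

0.33

The two most frequent reciprocal classes, + + cn and px c +, are the parental types, so the F1 was + + cn / px c +.
The two rarest classes, + c cn and px + +, are the double crossovers. Comparing them with the parentals, only the c allele has switched, so c is the middle locus and the order is px – c – cn.
px–c: (352 + 22)/1500 = 0.2493; c–cn: (248 + 22)/1500 = 0.1800.
Expected DCO frequency = 0.2493 × 0.1800 ≈ 0.04487; observed = 22/1500 ≈ 0.01467.
Coefficient of coincidence = 0.01467/0.04487 ≈ 0.33.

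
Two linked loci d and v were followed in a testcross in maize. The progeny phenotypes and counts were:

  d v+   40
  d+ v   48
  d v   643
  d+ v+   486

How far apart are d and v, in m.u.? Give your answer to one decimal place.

7.2 m.u.

The two most frequent classes, d+ v+ (486) and d v (643), are the parental types, so the F1 was d+ v+ / d v.
The recombinant classes are d+ v and d v+: 48 + 40 = 88.
Recombination frequency = 88/1217 = 0.0723 ≈ 7.2%, i.e. 7.2 m.u.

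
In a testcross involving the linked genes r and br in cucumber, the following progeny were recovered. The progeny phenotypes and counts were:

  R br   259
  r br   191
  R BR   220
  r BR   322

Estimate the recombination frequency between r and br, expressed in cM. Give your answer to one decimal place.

The two most frequent classes, R br (259) and r BR (322), are the parental types, so the F1 was R br / r BR.
The recombinant classes are R BR and r br: 220 + 191 = 411.
Recombination frequency = 411/992 = 0.4143 ≈ 41.4%, i.e. 41.4 cM.

41.4 cM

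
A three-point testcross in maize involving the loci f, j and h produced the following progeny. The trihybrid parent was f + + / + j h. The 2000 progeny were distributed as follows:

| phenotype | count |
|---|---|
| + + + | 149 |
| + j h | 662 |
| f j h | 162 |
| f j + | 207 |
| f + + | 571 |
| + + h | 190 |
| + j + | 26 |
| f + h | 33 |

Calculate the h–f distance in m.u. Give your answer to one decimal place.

The two rarest classes, f + h and + j +, are the double crossovers. Comparing them with the parentals, only the h allele has switched, so h is the middle locus and the order is j – h – f.
Crossovers in the h–f interval produce the single-crossover classes + + + and f j h (149 + 162 = 311) plus the double crossovers (59).
RF(h–f) = (311 + 59) / 2000 = 370/2000 = 0.1850 → 18.5 m.u.

18.5 m.u.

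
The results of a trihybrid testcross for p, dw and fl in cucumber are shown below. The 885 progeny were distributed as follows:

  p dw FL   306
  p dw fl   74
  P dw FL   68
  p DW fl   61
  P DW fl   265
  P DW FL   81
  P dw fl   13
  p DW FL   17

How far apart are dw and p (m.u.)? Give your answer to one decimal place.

18.0 m.u.

The two most frequent reciprocal classes, P DW fl and p dw FL, are the parental types, so the F1 was P DW fl / p dw FL.
The two rarest classes, P dw fl and p DW FL, are the double crossovers. Comparing them with the parentals, only the dw allele has switched, so dw is the middle locus and the order is fl – dw – p.
Crossovers in the dw–p interval produce the single-crossover classes p DW fl and P dw FL (61 + 68 = 129) plus the double crossovers (30).
RF(dw–p) = (129 + 30) / 885 = 159/885 = 0.1797 → 18.0 m.u.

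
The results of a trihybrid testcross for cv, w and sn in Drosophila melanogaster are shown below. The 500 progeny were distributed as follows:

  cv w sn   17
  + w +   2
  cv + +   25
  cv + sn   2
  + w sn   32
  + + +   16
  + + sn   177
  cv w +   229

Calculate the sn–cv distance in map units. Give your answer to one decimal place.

The two most frequent reciprocal classes, + + sn and cv w +, are the parental types, so the F1 was + + sn / cv w +.
The two rarest classes, cv + sn and + w +, are the double crossovers. Comparing them with the parentals, only the cv allele has switched, so cv is the middle locus and the order is w – cv – sn.
Crossovers in the cv–sn interval produce the single-crossover classes + + + and cv w sn (16 + 17 = 33) plus the double crossovers (4).
RF(cv–sn) = (33 + 4) / 500 = 37/500 = 0.0740 → 7.4 map units.

7.4 map units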